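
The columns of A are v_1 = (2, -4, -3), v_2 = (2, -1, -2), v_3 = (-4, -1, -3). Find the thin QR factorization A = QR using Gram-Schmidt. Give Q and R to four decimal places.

v_1 = (2, -4, -3); ‖v_1‖ = 5.3852, so e_1 = (0.3714, -0.7428, -0.5571).
e_1·v_2 = 0.3714·2 + (-0.7428)·(-1) + (-0.5571)·(-2) = 2.5997.
u_2 = v_2 − 2.5997·e_1 = (1.0345, 0.9310, -0.5517).
‖u_2‖ = 1.4971, so e_2 = (0.6910, 0.6219, -0.3685).
e_1·v_3 = 0.3714·(-4) + (-0.7428)·(-1) + (-0.5571)·(-3) = 0.9285; e_2·v_3 = 0.6910·(-4) + 0.6219·(-1) + (-0.3685)·(-3) = -2.2802.
u_3 = v_3 − 0.9285·e_1 + 2.2802·e_2 = (-2.7692, 1.1077, -3.3231).
‖u_3‖ = 4.4653, so e_3 = (-0.6202, 0.2481, -0.7442).

Q = [[0.3714, 0.6910, -0.6202], [-0.7428, 0.6219, 0.2481], [-0.5571, -0.3685, -0.7442]], R = [[5.3852, 2.5997, 0.9285], [0.0000, 1.4971, -2.2802], [0.0000, 0.0000, 4.4653]]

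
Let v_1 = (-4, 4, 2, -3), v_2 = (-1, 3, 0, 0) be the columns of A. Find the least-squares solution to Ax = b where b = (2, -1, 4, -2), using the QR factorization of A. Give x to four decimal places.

x = (0.5155, -1.3247)

q_1 = v_1/‖v_1‖ = (-4, 4, 2, -3)/6.7082 = (-0.5963, 0.5963, 0.2981, -0.4472).
r_{12} = q_1·v_2 = 2.3851.
u_2 = v_2 − 2.3851·q_1 = (0.4222, 1.5778, -0.7111, 1.0667).
‖u_2‖ = 2.0763, so q_2 = (0.2034, 0.7599, -0.3425, 0.5137).
Qᵀb = (0.2981, -2.7506).
Back-substitute: x_2 = -2.7506/2.0763 = -1.3247.
x_1 = (0.2981 − 2.3851·(-1.3247))/6.7082 = 0.5155.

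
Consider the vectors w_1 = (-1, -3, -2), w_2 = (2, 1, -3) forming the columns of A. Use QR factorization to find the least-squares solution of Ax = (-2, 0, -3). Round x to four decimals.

x = (0.5487, 0.3179)

q_1 = w_1/‖w_1‖ = (-1, -3, -2)/3.7417 = (-0.2673, -0.8018, -0.5345).
r_{12} = q_1·w_2 = 0.2673.
u_2 = w_2 − 0.2673·q_1 = (2.0714, 1.2143, -2.8571).
‖u_2‖ = 3.7321, so q_2 = (0.5550, 0.3254, -0.7656).
Qᵀb = (2.1381, 1.1866).
Back-substitute: x_2 = 1.1866/3.7321 = 0.3179.
x_1 = (2.1381 − 0.2673·0.3179)/3.7417 = 0.5487.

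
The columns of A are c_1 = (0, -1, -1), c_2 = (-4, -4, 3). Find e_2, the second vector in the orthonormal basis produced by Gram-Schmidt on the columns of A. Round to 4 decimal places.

c_1 = (0, -1, -1); ‖c_1‖ = 1.4142, so e_1 = (0.0000, -0.7071, -0.7071).
e_1·c_2 = 0.0000·(-4) + (-0.7071)·(-4) + (-0.7071)·3 = 0.7071.
u_2 = c_2 − 0.7071·e_1 = (-4.0000, -3.5000, 3.5000).
‖u_2‖ = 6.3640, so e_2 = (-0.6285, -0.5500, 0.5500).

e_2 = (-0.6285, -0.5500, 0.5500)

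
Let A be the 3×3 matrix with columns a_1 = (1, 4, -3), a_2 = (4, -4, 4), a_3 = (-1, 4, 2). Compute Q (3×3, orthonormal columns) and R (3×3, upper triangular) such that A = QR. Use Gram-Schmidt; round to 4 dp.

q_1 = a_1/‖a_1‖ = (1, 4, -3)/5.0990 = (0.1961, 0.7845, -0.5883).
r_{12} = q_1·a_2 = -4.7068.
u_2 = a_2 + 4.7068·q_1 = (4.9231, -0.3077, 1.2308).
‖u_2‖ = 5.0839, so q_2 = (0.9684, -0.0605, 0.2421).
r_{13} = q_1·a_3 = 1.7650; r_{23} = q_2·a_3 = -0.7263.
u_3 = a_3 − 1.7650·q_1 + 0.7263·q_2 = (-0.6429, 2.5714, 3.2143).
‖u_3‖ = 4.1662, so q_3 = (-0.1543, 0.6172, 0.7715).

Q = [[0.1961, 0.9684, -0.1543], [0.7845, -0.0605, 0.6172], [-0.5883, 0.2421, 0.7715]], R = [[5.0990, -4.7068, 1.7650], [0.0000, 5.0839, -0.7263], [0.0000, 0.0000, 4.1662]]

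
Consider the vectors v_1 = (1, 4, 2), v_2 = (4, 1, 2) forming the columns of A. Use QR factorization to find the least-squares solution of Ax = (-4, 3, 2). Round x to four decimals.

x = (1.2121, -1.1212)

q_1 = v_1/‖v_1‖ = (1, 4, 2)/4.5826 = (0.2182, 0.8729, 0.4364).
r_{12} = q_1·v_2 = 2.6186.
u_2 = v_2 − 2.6186·q_1 = (3.4286, -1.2857, 0.8571).
‖u_2‖ = 3.7607, so q_2 = (0.9117, -0.3419, 0.2279).
Qᵀb = (2.6186, -4.2165).
Back-substitute: x_2 = -4.2165/3.7607 = -1.1212.
x_1 = (2.6186 − 2.6186·(-1.1212))/4.5826 = 1.2121.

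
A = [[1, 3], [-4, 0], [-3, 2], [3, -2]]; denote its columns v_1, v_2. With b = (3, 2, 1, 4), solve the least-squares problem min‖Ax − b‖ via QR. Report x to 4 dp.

v_1 = (1, -4, -3, 3); ‖v_1‖ = 5.9161, so e_1 = (0.1690, -0.6761, -0.5071, 0.5071).
e_1·v_2 = 0.1690·3 + (-0.6761)·0 + (-0.5071)·2 + 0.5071·(-2) = -1.5213.
u_2 = v_2 + 1.5213·e_1 = (3.2571, -1.0286, 1.2286, -1.2286).
‖u_2‖ = 3.8322, so e_2 = (0.8499, -0.2684, 0.3206, -0.3206).
Qᵀb = (0.6761, 1.0512).
Back-substitute: x_2 = 1.0512/3.8322 = 0.2743.
x_1 = (0.6761 + 1.5213·0.2743)/5.9161 = 0.1848.

x = (0.1848, 0.2743)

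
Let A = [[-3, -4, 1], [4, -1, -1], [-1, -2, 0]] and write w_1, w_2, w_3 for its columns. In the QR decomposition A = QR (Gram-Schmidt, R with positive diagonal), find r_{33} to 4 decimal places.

r_{33} = 0.3315

w_1 = (-3, 4, -1); ‖w_1‖ = 5.0990, so e_1 = (-0.5883, 0.7845, -0.1961).
e_1·w_2 = (-0.5883)·(-4) + 0.7845·(-1) + (-0.1961)·(-2) = 1.9612.
u_2 = w_2 − 1.9612·e_1 = (-2.8462, -2.5385, -1.6154).
‖u_2‖ = 4.1417, so e_2 = (-0.6872, -0.6129, -0.3900).
e_1·w_3 = (-0.5883)·1 + 0.7845·(-1) + (-0.1961)·0 = -1.3728; e_2·w_3 = (-0.6872)·1 + (-0.6129)·(-1) + (-0.3900)·0 = -0.0743.
u_3 = w_3 + 1.3728·e_1 + 0.0743·e_2 = (0.1413, 0.0314, -0.2982).
r_{33} = ‖u_3‖ = 0.3315.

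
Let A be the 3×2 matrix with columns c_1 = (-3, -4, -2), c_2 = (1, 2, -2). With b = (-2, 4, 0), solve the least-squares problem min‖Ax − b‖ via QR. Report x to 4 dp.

e_1 = c_1/‖c_1‖ = (-3, -4, -2)/5.3852 = (-0.5571, -0.7428, -0.3714).
r_{12} = e_1·c_2 = -1.2999.
u_2 = c_2 + 1.2999·e_1 = (0.2759, 1.0345, -2.4828).
‖u_2‖ = 2.7038, so e_2 = (0.1020, 0.3826, -0.9183).
Qᵀb = (-1.8570, 1.3264).
Back-substitute: x_2 = 1.3264/2.7038 = 0.4906.
x_1 = (-1.8570 + 1.2999·0.4906)/5.3852 = -0.2264.

x = (-0.2264, 0.4906)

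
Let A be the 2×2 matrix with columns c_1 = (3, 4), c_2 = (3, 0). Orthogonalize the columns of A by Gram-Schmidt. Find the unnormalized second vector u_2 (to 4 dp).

u_2 = (1.9200, -1.4400)

c_1 = (3, 4); ‖c_1‖ = 5.0000, so e_1 = (0.6000, 0.8000).
e_1·c_2 = 0.6000·3 + 0.8000·0 = 1.8000.
u_2 = c_2 − 1.8000·e_1 = (1.9200, -1.4400).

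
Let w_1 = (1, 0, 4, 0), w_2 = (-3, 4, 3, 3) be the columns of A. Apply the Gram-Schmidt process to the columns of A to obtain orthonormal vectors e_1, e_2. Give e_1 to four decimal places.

e_1 = w_1/‖w_1‖ = (1, 0, 4, 0)/4.1231 = (0.2425, 0.0000, 0.9701, 0.0000).

e_1 = (0.2425, 0.0000, 0.9701, 0.0000)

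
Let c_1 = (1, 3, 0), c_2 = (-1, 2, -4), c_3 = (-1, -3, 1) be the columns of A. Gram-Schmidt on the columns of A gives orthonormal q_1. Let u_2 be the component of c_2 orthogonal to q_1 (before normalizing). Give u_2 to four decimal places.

q_1 = c_1/‖c_1‖ = (1, 3, 0)/3.1623 = (0.3162, 0.9487, 0.0000).
r_{12} = q_1·c_2 = 1.5811.
u_2 = c_2 − 1.5811·q_1 = (-1.5000, 0.5000, -4.0000).

u_2 = (-1.5000, 0.5000, -4.0000)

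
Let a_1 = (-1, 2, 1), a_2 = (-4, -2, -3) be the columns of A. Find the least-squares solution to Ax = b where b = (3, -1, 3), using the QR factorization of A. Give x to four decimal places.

a_1 = (-1, 2, 1); ‖a_1‖ = 2.4495, so e_1 = (-0.4082, 0.8165, 0.4082).
e_1·a_2 = (-0.4082)·(-4) + 0.8165·(-2) + 0.4082·(-3) = -1.2247.
u_2 = a_2 + 1.2247·e_1 = (-4.5000, -1.0000, -2.5000).
‖u_2‖ = 5.2440, so e_2 = (-0.8581, -0.1907, -0.4767).
Qᵀb = (-0.8165, -3.8139).
Back-substitute: x_2 = -3.8139/5.2440 = -0.7273.
x_1 = (-0.8165 + 1.2247·(-0.7273))/2.4495 = -0.6970.

x = (-0.6970, -0.7273)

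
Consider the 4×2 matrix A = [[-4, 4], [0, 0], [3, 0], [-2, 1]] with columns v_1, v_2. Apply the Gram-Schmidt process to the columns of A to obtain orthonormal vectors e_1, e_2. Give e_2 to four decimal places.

e_2 = (0.6285, 0.0000, 0.7713, -0.1000)

e_1 = v_1/‖v_1‖ = (-4, 0, 3, -2)/5.3852 = (-0.7428, 0.0000, 0.5571, -0.3714).
r_{12} = e_1·v_2 = -3.3425.
u_2 = v_2 + 3.3425·e_1 = (1.5172, 0.0000, 1.8621, -0.2414).
‖u_2‖ = 2.4140, so e_2 = (0.6285, 0.0000, 0.7713, -0.1000).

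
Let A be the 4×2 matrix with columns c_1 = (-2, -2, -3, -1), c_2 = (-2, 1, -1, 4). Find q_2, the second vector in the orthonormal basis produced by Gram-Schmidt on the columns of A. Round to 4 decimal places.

q_2 = (-0.4032, 0.2372, -0.1779, 0.8657)

q_1 = c_1/‖c_1‖ = (-2, -2, -3, -1)/4.2426 = (-0.4714, -0.4714, -0.7071, -0.2357).
r_{12} = q_1·c_2 = 0.2357.
u_2 = c_2 − 0.2357·q_1 = (-1.8889, 1.1111, -0.8333, 4.0556).
‖u_2‖ = 4.6845, so q_2 = (-0.4032, 0.2372, -0.1779, 0.8657).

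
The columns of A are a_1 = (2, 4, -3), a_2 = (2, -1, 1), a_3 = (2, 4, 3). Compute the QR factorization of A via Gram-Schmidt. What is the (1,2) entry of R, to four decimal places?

r_{12} = -0.5571

q_1 = a_1/‖a_1‖ = (2, 4, -3)/5.3852 = (0.3714, 0.7428, -0.5571).
r_{12} = q_1·a_2 = -0.5571.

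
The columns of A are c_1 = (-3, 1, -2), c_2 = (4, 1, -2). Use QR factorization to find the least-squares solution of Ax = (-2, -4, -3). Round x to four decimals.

x = (0.5143, -0.1143)

q_1 = c_1/‖c_1‖ = (-3, 1, -2)/3.7417 = (-0.8018, 0.2673, -0.5345).
r_{12} = q_1·c_2 = -1.8708.
u_2 = c_2 + 1.8708·q_1 = (2.5000, 1.5000, -3.0000).
‖u_2‖ = 4.1833, so q_2 = (0.5976, 0.3586, -0.7171).
Qᵀb = (2.1381, -0.4781).
Back-substitute: x_2 = -0.4781/4.1833 = -0.1143.
x_1 = (2.1381 + 1.8708·(-0.1143))/3.7417 = 0.5143.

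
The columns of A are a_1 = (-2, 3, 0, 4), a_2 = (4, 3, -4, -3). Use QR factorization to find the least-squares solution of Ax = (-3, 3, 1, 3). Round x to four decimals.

x = (0.8834, -0.1257)

a_1 = (-2, 3, 0, 4); ‖a_1‖ = 5.3852, so e_1 = (-0.3714, 0.5571, 0.0000, 0.7428).
e_1·a_2 = (-0.3714)·4 + 0.5571·3 + 0.0000·(-4) + 0.7428·(-3) = -2.0426.
u_2 = a_2 + 2.0426·e_1 = (3.2414, 4.1379, -4.0000, -1.4828).
‖u_2‖ = 6.7696, so e_2 = (0.4788, 0.6113, -0.5909, -0.2190).
Qᵀb = (5.0138, -0.8507).
Back-substitute: x_2 = -0.8507/6.7696 = -0.1257.
x_1 = (5.0138 + 2.0426·(-0.1257))/5.3852 = 0.8834.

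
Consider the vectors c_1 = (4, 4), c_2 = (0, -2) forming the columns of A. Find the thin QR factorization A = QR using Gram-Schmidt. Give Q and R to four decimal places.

c_1 = (4, 4); ‖c_1‖ = 5.6569, so q_1 = (0.7071, 0.7071).
q_1·c_2 = 0.7071·0 + 0.7071·(-2) = -1.4142.
u_2 = c_2 + 1.4142·q_1 = (1.0000, -1.0000).
‖u_2‖ = 1.4142, so q_2 = (0.7071, -0.7071).

Q = [[0.7071, 0.7071], [0.7071, -0.7071]], R = [[5.6569, -1.4142], [0.0000, 1.4142]]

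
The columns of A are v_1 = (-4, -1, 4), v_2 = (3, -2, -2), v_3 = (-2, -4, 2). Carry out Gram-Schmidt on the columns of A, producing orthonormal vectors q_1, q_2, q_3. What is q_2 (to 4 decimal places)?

q_2 = (0.3053, -0.9498, 0.0678)

q_1 = v_1/‖v_1‖ = (-4, -1, 4)/5.7446 = (-0.6963, -0.1741, 0.6963).
r_{12} = q_1·v_2 = -3.1334.
u_2 = v_2 + 3.1334·q_1 = (0.8182, -2.5455, 0.1818).
‖u_2‖ = 2.6799, so q_2 = (0.3053, -0.9498, 0.0678).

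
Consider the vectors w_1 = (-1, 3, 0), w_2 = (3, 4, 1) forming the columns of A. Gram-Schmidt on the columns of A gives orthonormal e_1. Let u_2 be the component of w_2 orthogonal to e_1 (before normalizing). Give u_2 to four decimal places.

u_2 = (3.9000, 1.3000, 1.0000)

w_1 = (-1, 3, 0); ‖w_1‖ = 3.1623, so e_1 = (-0.3162, 0.9487, 0.0000).
e_1·w_2 = (-0.3162)·3 + 0.9487·4 + 0.0000·1 = 2.8460.
u_2 = w_2 − 2.8460·e_1 = (3.9000, 1.3000, 1.0000).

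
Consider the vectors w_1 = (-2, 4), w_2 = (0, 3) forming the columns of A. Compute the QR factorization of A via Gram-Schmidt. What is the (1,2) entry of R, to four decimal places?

w_1 = (-2, 4); ‖w_1‖ = 4.4721, so q_1 = (-0.4472, 0.8944).
r_{12} = q_1·w_2 = 2.6833.

r_{12} = 2.6833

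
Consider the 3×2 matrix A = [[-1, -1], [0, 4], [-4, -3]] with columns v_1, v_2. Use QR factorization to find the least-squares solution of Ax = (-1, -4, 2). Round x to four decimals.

x = (0.3333, -0.9744)

q_1 = v_1/‖v_1‖ = (-1, 0, -4)/4.1231 = (-0.2425, 0.0000, -0.9701).
r_{12} = q_1·v_2 = 3.1530.
u_2 = v_2 − 3.1530·q_1 = (-0.2353, 4.0000, 0.0588).
‖u_2‖ = 4.0073, so q_2 = (-0.0587, 0.9982, 0.0147).
Qᵀb = (-1.6977, -3.9046).
Back-substitute: x_2 = -3.9046/4.0073 = -0.9744.
x_1 = (-1.6977 − 3.1530·(-0.9744))/4.1231 = 0.3333.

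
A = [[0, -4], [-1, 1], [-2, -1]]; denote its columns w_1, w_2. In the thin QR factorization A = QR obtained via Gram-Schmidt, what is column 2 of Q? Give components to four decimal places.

q_1 = w_1/‖w_1‖ = (0, -1, -2)/2.2361 = (0.0000, -0.4472, -0.8944).
r_{12} = q_1·w_2 = 0.4472.
u_2 = w_2 − 0.4472·q_1 = (-4.0000, 1.2000, -0.6000).
‖u_2‖ = 4.2190, so q_2 = (-0.9481, 0.2844, -0.1422).

q_2 = (-0.9481, 0.2844, -0.1422)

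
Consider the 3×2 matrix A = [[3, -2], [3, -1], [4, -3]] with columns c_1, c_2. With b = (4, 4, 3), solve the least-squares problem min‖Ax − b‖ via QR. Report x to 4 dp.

x = (1.8000, 1.2000)

c_1 = (3, 3, 4); ‖c_1‖ = 5.8310, so q_1 = (0.5145, 0.5145, 0.6860).
q_1·c_2 = 0.5145·(-2) + 0.5145·(-1) + 0.6860·(-3) = -3.6015.
u_2 = c_2 + 3.6015·q_1 = (-0.1471, 0.8529, -0.5294).
‖u_2‖ = 1.0146, so q_2 = (-0.1449, 0.8407, -0.5218).
Qᵀb = (6.1739, 1.2175).
Back-substitute: x_2 = 1.2175/1.0146 = 1.2000.
x_1 = (6.1739 + 3.6015·1.2000)/5.8310 = 1.8000.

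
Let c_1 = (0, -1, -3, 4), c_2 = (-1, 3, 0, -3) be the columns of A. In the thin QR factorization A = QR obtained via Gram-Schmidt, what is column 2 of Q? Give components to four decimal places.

q_1 = c_1/‖c_1‖ = (0, -1, -3, 4)/5.0990 = (0.0000, -0.1961, -0.5883, 0.7845).
r_{12} = q_1·c_2 = -2.9417.
u_2 = c_2 + 2.9417·q_1 = (-1.0000, 2.4231, -1.7308, -0.6923).
‖u_2‖ = 3.2165, so q_2 = (-0.3109, 0.7533, -0.5381, -0.2152).

q_2 = (-0.3109, 0.7533, -0.5381, -0.2152)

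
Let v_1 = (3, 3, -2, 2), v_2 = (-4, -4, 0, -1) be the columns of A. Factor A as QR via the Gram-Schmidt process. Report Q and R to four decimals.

v_1 = (3, 3, -2, 2); ‖v_1‖ = 5.0990, so e_1 = (0.5883, 0.5883, -0.3922, 0.3922).
e_1·v_2 = 0.5883·(-4) + 0.5883·(-4) + (-0.3922)·0 + 0.3922·(-1) = -5.0990.
u_2 = v_2 + 5.0990·e_1 = (-1.0000, -1.0000, -2.0000, 1.0000).
‖u_2‖ = 2.6458, so e_2 = (-0.3780, -0.3780, -0.7559, 0.3780).

Q = [[0.5883, -0.3780], [0.5883, -0.3780], [-0.3922, -0.7559], [0.3922, 0.3780]], R = [[5.0990, -5.0990], [0.0000, 2.6458]]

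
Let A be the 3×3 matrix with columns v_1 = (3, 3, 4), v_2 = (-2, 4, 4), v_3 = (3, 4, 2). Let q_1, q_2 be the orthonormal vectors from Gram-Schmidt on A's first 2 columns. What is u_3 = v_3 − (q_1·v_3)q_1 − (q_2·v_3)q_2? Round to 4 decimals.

u_3 = (0.3027, 1.5135, -1.3622)

v_1 = (3, 3, 4); ‖v_1‖ = 5.8310, so q_1 = (0.5145, 0.5145, 0.6860).
q_1·v_2 = 0.5145·(-2) + 0.5145·4 + 0.6860·4 = 3.7730.
u_2 = v_2 − 3.7730·q_1 = (-3.9412, 2.0588, 1.4118).
‖u_2‖ = 4.6653, so q_2 = (-0.8448, 0.4413, 0.3026).
q_1·v_3 = 0.5145·3 + 0.5145·4 + 0.6860·2 = 4.9735; q_2·v_3 = (-0.8448)·3 + 0.4413·4 + 0.3026·2 = -0.1639.
u_3 = v_3 − 4.9735·q_1 + 0.1639·q_2 = (0.3027, 1.5135, -1.3622).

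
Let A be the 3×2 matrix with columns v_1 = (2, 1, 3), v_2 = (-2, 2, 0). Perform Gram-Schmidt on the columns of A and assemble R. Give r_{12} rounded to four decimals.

v_1 = (2, 1, 3); ‖v_1‖ = 3.7417, so e_1 = (0.5345, 0.2673, 0.8018).
r_{12} = e_1·v_2 = -0.5345.

r_{12} = -0.5345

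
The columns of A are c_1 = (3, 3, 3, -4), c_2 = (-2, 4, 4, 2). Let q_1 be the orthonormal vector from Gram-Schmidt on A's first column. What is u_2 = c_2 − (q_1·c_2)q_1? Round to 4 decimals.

u_2 = (-2.6977, 3.3023, 3.3023, 2.9302)

c_1 = (3, 3, 3, -4); ‖c_1‖ = 6.5574, so q_1 = (0.4575, 0.4575, 0.4575, -0.6100).
q_1·c_2 = 0.4575·(-2) + 0.4575·4 + 0.4575·4 + (-0.6100)·2 = 1.5250.
u_2 = c_2 − 1.5250·q_1 = (-2.6977, 3.3023, 3.3023, 2.9302).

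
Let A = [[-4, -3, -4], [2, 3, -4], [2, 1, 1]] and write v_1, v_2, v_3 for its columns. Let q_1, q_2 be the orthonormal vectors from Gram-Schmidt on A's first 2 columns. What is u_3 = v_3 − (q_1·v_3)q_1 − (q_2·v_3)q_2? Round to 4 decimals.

q_1 = v_1/‖v_1‖ = (-4, 2, 2)/4.8990 = (-0.8165, 0.4082, 0.4082).
r_{12} = q_1·v_2 = 4.0825.
u_2 = v_2 − 4.0825·q_1 = (0.3333, 1.3333, -0.6667).
‖u_2‖ = 1.5275, so q_2 = (0.2182, 0.8729, -0.4364).
r_{13} = q_1·v_3 = 2.0412; r_{23} = q_2·v_3 = -4.8008.
u_3 = v_3 − 2.0412·q_1 + 4.8008·q_2 = (-1.2857, -0.6429, -1.9286).

u_3 = (-1.2857, -0.6429, -1.9286)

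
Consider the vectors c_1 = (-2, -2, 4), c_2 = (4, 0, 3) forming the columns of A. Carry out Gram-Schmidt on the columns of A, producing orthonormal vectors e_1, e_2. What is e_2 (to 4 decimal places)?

e_1 = c_1/‖c_1‖ = (-2, -2, 4)/4.8990 = (-0.4082, -0.4082, 0.8165).
r_{12} = e_1·c_2 = 0.8165.
u_2 = c_2 − 0.8165·e_1 = (4.3333, 0.3333, 2.3333).
‖u_2‖ = 4.9329, so e_2 = (0.8785, 0.0676, 0.4730).

e_2 = (0.8785, 0.0676, 0.4730)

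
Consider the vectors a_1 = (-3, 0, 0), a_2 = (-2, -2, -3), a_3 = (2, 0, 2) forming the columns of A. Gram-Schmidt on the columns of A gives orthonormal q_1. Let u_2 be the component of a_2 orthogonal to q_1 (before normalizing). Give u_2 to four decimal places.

u_2 = (0.0000, -2.0000, -3.0000)

a_1 = (-3, 0, 0); ‖a_1‖ = 3.0000, so q_1 = (-1.0000, 0.0000, 0.0000).
q_1·a_2 = (-1.0000)·(-2) + 0.0000·(-2) + 0.0000·(-3) = 2.0000.
u_2 = a_2 − 2.0000·q_1 = (0.0000, -2.0000, -3.0000).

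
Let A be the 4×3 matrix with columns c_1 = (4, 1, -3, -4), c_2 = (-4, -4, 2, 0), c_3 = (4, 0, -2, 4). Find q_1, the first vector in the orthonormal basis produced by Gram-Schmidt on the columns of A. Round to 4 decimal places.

q_1 = c_1/‖c_1‖ = (4, 1, -3, -4)/6.4807 = (0.6172, 0.1543, -0.4629, -0.6172).

q_1 = (0.6172, 0.1543, -0.4629, -0.6172)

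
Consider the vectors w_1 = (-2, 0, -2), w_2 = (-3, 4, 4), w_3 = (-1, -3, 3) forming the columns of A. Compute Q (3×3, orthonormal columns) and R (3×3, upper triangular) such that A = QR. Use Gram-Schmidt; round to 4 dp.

Q = [[-0.7071, -0.5500, -0.4444], [0.0000, 0.6285, -0.7778], [-0.7071, 0.5500, 0.4444]], R = [[2.8284, -0.7071, -1.4142], [0.0000, 6.3640, 0.3143], [0.0000, 0.0000, 4.1111]]

e_1 = w_1/‖w_1‖ = (-2, 0, -2)/2.8284 = (-0.7071, 0.0000, -0.7071).
r_{12} = e_1·w_2 = -0.7071.
u_2 = w_2 + 0.7071·e_1 = (-3.5000, 4.0000, 3.5000).
‖u_2‖ = 6.3640, so e_2 = (-0.5500, 0.6285, 0.5500).
r_{13} = e_1·w_3 = -1.4142; r_{23} = e_2·w_3 = 0.3143.
u_3 = w_3 + 1.4142·e_1 − 0.3143·e_2 = (-1.8272, -3.1975, 1.8272).
‖u_3‖ = 4.1111, so e_3 = (-0.4444, -0.7778, 0.4444).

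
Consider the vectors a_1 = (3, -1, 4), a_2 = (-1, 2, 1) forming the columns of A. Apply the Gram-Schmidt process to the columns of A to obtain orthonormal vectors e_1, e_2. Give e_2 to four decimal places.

a_1 = (3, -1, 4); ‖a_1‖ = 5.0990, so e_1 = (0.5883, -0.1961, 0.7845).
e_1·a_2 = 0.5883·(-1) + (-0.1961)·2 + 0.7845·1 = -0.1961.
u_2 = a_2 + 0.1961·e_1 = (-0.8846, 1.9615, 1.1538).
‖u_2‖ = 2.4416, so e_2 = (-0.3623, 0.8034, 0.4726).

e_2 = (-0.3623, 0.8034, 0.4726)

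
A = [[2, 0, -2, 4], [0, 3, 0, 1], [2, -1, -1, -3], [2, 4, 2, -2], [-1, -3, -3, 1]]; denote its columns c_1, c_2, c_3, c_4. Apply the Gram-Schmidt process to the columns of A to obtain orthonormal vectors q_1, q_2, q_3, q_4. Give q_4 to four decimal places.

q_4 = (0.6271, -0.2696, -0.5895, -0.2227, -0.3701)

q_1 = c_1/‖c_1‖ = (2, 0, 2, 2, -1)/3.6056 = (0.5547, 0.0000, 0.5547, 0.5547, -0.2774).
r_{12} = q_1·c_2 = 2.4962.
u_2 = c_2 − 2.4962·q_1 = (-1.3846, 3.0000, -2.3846, 2.6154, -2.3077).
‖u_2‖ = 5.3637, so q_2 = (-0.2581, 0.5593, -0.4446, 0.4876, -0.4302).
r_{13} = q_1·c_3 = 0.2774; r_{23} = q_2·c_3 = 3.2268.
u_3 = c_3 − 0.2774·q_1 − 3.2268·q_2 = (-1.3209, -1.8048, 0.2807, 0.2727, -1.5348).
‖u_3‖ = 2.7406, so q_3 = (-0.4820, -0.6586, 0.1024, 0.0995, -0.5600).
r_{14} = q_1·c_4 = -0.8321; r_{24} = q_2·c_4 = -0.5450; r_{34} = q_3·c_4 = -3.6528.
u_4 = c_4 + 0.8321·q_1 + 0.5450·q_2 + 3.6528·q_3 = (2.5603, -1.1007, -2.4066, -0.9092, -1.5109).
‖u_4‖ = 4.0826, so q_4 = (0.6271, -0.2696, -0.5895, -0.2227, -0.3701).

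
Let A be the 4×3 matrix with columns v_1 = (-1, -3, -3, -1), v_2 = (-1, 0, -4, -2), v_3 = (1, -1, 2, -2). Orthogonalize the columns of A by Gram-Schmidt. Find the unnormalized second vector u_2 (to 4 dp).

u_2 = (-0.2500, 2.2500, -1.7500, -1.2500)

v_1 = (-1, -3, -3, -1); ‖v_1‖ = 4.4721, so q_1 = (-0.2236, -0.6708, -0.6708, -0.2236).
q_1·v_2 = (-0.2236)·(-1) + (-0.6708)·0 + (-0.6708)·(-4) + (-0.2236)·(-2) = 3.3541.
u_2 = v_2 − 3.3541·q_1 = (-0.2500, 2.2500, -1.7500, -1.2500).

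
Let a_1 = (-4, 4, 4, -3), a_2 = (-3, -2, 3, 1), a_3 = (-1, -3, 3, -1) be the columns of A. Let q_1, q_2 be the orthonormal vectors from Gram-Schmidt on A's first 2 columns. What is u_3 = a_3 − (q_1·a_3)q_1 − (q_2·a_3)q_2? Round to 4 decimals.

q_1 = a_1/‖a_1‖ = (-4, 4, 4, -3)/7.5498 = (-0.5298, 0.5298, 0.5298, -0.3974).
r_{12} = q_1·a_2 = 1.7219.
u_2 = a_2 − 1.7219·q_1 = (-2.0877, -2.9123, 2.0877, 1.6842).
‖u_2‖ = 4.4761, so q_2 = (-0.4664, -0.6506, 0.4664, 0.3763).
r_{13} = q_1·a_3 = 0.9272; r_{23} = q_2·a_3 = 3.4413.
u_3 = a_3 − 0.9272·q_1 − 3.4413·q_2 = (1.0963, -1.2522, 0.9037, -1.9264).

u_3 = (1.0963, -1.2522, 0.9037, -1.9264)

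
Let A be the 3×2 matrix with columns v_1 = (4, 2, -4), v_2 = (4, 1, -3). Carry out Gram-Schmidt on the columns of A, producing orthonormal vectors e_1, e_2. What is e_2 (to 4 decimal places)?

e_1 = v_1/‖v_1‖ = (4, 2, -4)/6.0000 = (0.6667, 0.3333, -0.6667).
r_{12} = e_1·v_2 = 5.0000.
u_2 = v_2 − 5.0000·e_1 = (0.6667, -0.6667, 0.3333).
‖u_2‖ = 1.0000, so e_2 = (0.6667, -0.6667, 0.3333).

e_2 = (0.6667, -0.6667, 0.3333)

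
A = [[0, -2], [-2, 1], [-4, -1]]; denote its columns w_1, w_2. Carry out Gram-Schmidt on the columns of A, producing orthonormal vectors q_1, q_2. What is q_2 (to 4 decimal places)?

w_1 = (0, -2, -4); ‖w_1‖ = 4.4721, so q_1 = (0.0000, -0.4472, -0.8944).
q_1·w_2 = 0.0000·(-2) + (-0.4472)·1 + (-0.8944)·(-1) = 0.4472.
u_2 = w_2 − 0.4472·q_1 = (-2.0000, 1.2000, -0.6000).
‖u_2‖ = 2.4083, so q_2 = (-0.8305, 0.4983, -0.2491).

q_2 = (-0.8305, 0.4983, -0.2491)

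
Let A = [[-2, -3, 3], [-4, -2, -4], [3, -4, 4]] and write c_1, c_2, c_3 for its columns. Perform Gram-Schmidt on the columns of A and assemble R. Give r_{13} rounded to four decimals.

c_1 = (-2, -4, 3); ‖c_1‖ = 5.3852, so q_1 = (-0.3714, -0.7428, 0.5571).
r_{13} = q_1·c_3 = 4.0853.

r_{13} = 4.0853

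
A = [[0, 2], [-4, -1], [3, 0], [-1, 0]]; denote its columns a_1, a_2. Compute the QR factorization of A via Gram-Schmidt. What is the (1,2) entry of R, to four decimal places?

a_1 = (0, -4, 3, -1); ‖a_1‖ = 5.0990, so e_1 = (0.0000, -0.7845, 0.5883, -0.1961).
r_{12} = e_1·a_2 = 0.7845.

r_{12} = 0.7845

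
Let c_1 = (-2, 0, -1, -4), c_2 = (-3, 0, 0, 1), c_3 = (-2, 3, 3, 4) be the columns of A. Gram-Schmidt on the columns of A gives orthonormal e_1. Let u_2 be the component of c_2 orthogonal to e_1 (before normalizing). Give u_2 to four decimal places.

c_1 = (-2, 0, -1, -4); ‖c_1‖ = 4.5826, so e_1 = (-0.4364, 0.0000, -0.2182, -0.8729).
e_1·c_2 = (-0.4364)·(-3) + 0.0000·0 + (-0.2182)·0 + (-0.8729)·1 = 0.4364.
u_2 = c_2 − 0.4364·e_1 = (-2.8095, 0.0000, 0.0952, 1.3810).

u_2 = (-2.8095, 0.0000, 0.0952, 1.3810)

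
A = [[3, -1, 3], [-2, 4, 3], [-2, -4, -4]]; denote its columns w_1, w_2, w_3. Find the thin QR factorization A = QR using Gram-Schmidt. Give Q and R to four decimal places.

Q = [[0.7276, -0.0826, 0.6810], [-0.4851, 0.6400, 0.5959], [-0.4851, -0.7639, 0.4256]], R = [[4.1231, -0.7276, 2.6679], [0.0000, 5.6983, 4.7279], [0.0000, 0.0000, 2.1281]]

q_1 = w_1/‖w_1‖ = (3, -2, -2)/4.1231 = (0.7276, -0.4851, -0.4851).
r_{12} = q_1·w_2 = -0.7276.
u_2 = w_2 + 0.7276·q_1 = (-0.4706, 3.6471, -4.3529).
‖u_2‖ = 5.6983, so q_2 = (-0.0826, 0.6400, -0.7639).
r_{13} = q_1·w_3 = 2.6679; r_{23} = q_2·w_3 = 4.7279.
u_3 = w_3 − 2.6679·q_1 − 4.7279·q_2 = (1.4493, 1.2681, 0.9058).
‖u_3‖ = 2.1281, so q_3 = (0.6810, 0.5959, 0.4256).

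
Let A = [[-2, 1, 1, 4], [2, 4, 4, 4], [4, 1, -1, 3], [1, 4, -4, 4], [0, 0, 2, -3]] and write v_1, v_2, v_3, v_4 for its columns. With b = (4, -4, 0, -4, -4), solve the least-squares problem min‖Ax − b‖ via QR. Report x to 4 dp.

v_1 = (-2, 2, 4, 1, 0); ‖v_1‖ = 5.0000, so q_1 = (-0.4000, 0.4000, 0.8000, 0.2000, 0.0000).
q_1·v_2 = (-0.4000)·1 + 0.4000·4 + 0.8000·1 + 0.2000·4 + 0.0000·0 = 2.8000.
u_2 = v_2 − 2.8000·q_1 = (2.1200, 2.8800, -1.2400, 3.4400, 0.0000).
‖u_2‖ = 5.1147, so q_2 = (0.4145, 0.5631, -0.2424, 0.6726, 0.0000).
q_1·v_3 = (-0.4000)·1 + 0.4000·4 + 0.8000·(-1) + 0.2000·(-4) + 0.0000·2 = -0.4000; q_2·v_3 = 0.4145·1 + 0.5631·4 + (-0.2424)·(-1) + 0.6726·(-4) + 0.0000·2 = 0.2190.
u_3 = v_3 + 0.4000·q_1 − 0.2190·q_2 = (0.7492, 4.0367, -0.6269, -4.0673, 2.0000).
‖u_3‖ = 6.1475, so q_3 = (0.1219, 0.6566, -0.1020, -0.6616, 0.3253).
q_1·v_4 = (-0.4000)·4 + 0.4000·4 + 0.8000·3 + 0.2000·4 + 0.0000·(-3) = 3.2000; q_2·v_4 = 0.4145·4 + 0.5631·4 + (-0.2424)·3 + 0.6726·4 + 0.0000·(-3) = 5.8733; q_3·v_4 = 0.1219·4 + 0.6566·4 + (-0.1020)·3 + (-0.6616)·4 + 0.3253·(-3) = -0.8143.
u_4 = v_4 − 3.2000·q_1 − 5.8733·q_2 + 0.8143·q_3 = (2.9448, -0.0524, 1.7809, -1.1290, -2.7351).
‖u_4‖ = 4.5389, so q_4 = (0.6488, -0.0116, 0.3924, -0.2487, -0.6026).
Qᵀb = (-4.0000, -3.2847, -0.7939, 6.0467).
Back-substitute: x_4 = 6.0467/4.5389 = 1.3322.
x_3 = (-0.7939 + 0.8143·1.3322)/6.1475 = 0.0473.
x_2 = (-3.2847 − 0.2190·0.0473 − 5.8733·1.3322)/5.1147 = -2.1740.
x_1 = (-4.0000 − 2.8000·(-2.1740) + 0.4000·0.0473 − 3.2000·1.3322)/5.0000 = -0.4314.

x = (-0.4314, -2.1740, 0.0473, 1.3322)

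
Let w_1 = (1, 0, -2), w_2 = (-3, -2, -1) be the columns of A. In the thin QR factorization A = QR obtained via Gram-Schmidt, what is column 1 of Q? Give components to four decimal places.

q_1 = w_1/‖w_1‖ = (1, 0, -2)/2.2361 = (0.4472, 0.0000, -0.8944).

q_1 = (0.4472, 0.0000, -0.8944)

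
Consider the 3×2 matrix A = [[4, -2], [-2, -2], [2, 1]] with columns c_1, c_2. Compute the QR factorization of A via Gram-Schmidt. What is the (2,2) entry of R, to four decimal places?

r_{22} = 2.9721

e_1 = c_1/‖c_1‖ = (4, -2, 2)/4.8990 = (0.8165, -0.4082, 0.4082).
r_{12} = e_1·c_2 = -0.4082.
u_2 = c_2 + 0.4082·e_1 = (-1.6667, -2.1667, 1.1667).
r_{22} = ‖u_2‖ = 2.9721.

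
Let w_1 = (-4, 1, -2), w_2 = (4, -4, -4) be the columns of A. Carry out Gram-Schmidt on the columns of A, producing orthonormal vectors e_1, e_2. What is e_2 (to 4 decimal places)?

w_1 = (-4, 1, -2); ‖w_1‖ = 4.5826, so e_1 = (-0.8729, 0.2182, -0.4364).
e_1·w_2 = (-0.8729)·4 + 0.2182·(-4) + (-0.4364)·(-4) = -2.6186.
u_2 = w_2 + 2.6186·e_1 = (1.7143, -3.4286, -5.1429).
‖u_2‖ = 6.4143, so e_2 = (0.2673, -0.5345, -0.8018).

e_2 = (0.2673, -0.5345, -0.8018)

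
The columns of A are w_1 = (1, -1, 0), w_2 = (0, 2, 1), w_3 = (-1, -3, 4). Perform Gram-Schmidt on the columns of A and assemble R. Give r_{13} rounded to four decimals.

w_1 = (1, -1, 0); ‖w_1‖ = 1.4142, so q_1 = (0.7071, -0.7071, 0.0000).
r_{13} = q_1·w_3 = 1.4142.

r_{13} = 1.4142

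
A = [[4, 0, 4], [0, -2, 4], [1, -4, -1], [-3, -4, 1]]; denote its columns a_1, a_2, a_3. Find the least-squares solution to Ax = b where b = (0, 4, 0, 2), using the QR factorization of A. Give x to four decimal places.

a_1 = (4, 0, 1, -3); ‖a_1‖ = 5.0990, so e_1 = (0.7845, 0.0000, 0.1961, -0.5883).
e_1·a_2 = 0.7845·0 + 0.0000·(-2) + 0.1961·(-4) + (-0.5883)·(-4) = 1.5689.
u_2 = a_2 − 1.5689·e_1 = (-1.2308, -2.0000, -4.3077, -3.0769).
‖u_2‖ = 5.7912, so e_2 = (-0.2125, -0.3453, -0.7438, -0.5313).
e_1·a_3 = 0.7845·4 + 0.0000·4 + 0.1961·(-1) + (-0.5883)·1 = 2.3534; e_2·a_3 = (-0.2125)·4 + (-0.3453)·4 + (-0.7438)·(-1) + (-0.5313)·1 = -2.0190.
u_3 = a_3 − 2.3534·e_1 + 2.0190·e_2 = (1.7248, 3.3028, -2.9633, 1.3119).
‖u_3‖ = 4.9381, so e_3 = (0.3493, 0.6688, -0.6001, 0.2657).
Qᵀb = (-1.1767, -2.4440, 3.2066).
Back-substitute: x_3 = 3.2066/4.9381 = 0.6494.
x_2 = (-2.4440 + 2.0190·0.6494)/5.7912 = -0.1956.
x_1 = (-1.1767 − 1.5689·(-0.1956) − 2.3534·0.6494)/5.0990 = -0.4703.

x = (-0.4703, -0.1956, 0.6494)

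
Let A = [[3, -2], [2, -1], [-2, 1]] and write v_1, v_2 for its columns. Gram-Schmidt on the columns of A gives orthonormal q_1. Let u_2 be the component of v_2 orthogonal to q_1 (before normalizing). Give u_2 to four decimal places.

q_1 = v_1/‖v_1‖ = (3, 2, -2)/4.1231 = (0.7276, 0.4851, -0.4851).
r_{12} = q_1·v_2 = -2.4254.
u_2 = v_2 + 2.4254·q_1 = (-0.2353, 0.1765, -0.1765).

u_2 = (-0.2353, 0.1765, -0.1765)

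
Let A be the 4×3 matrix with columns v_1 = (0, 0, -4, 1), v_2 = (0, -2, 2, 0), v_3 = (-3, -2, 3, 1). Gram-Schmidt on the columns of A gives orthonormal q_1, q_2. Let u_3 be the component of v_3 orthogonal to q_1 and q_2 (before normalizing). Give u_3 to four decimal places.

v_1 = (0, 0, -4, 1); ‖v_1‖ = 4.1231, so q_1 = (0.0000, 0.0000, -0.9701, 0.2425).
q_1·v_2 = 0.0000·0 + 0.0000·(-2) + (-0.9701)·2 + 0.2425·0 = -1.9403.
u_2 = v_2 + 1.9403·q_1 = (0.0000, -2.0000, 0.1176, 0.4706).
‖u_2‖ = 2.0580, so q_2 = (0.0000, -0.9718, 0.0572, 0.2287).
q_1·v_3 = 0.0000·(-3) + 0.0000·(-2) + (-0.9701)·3 + 0.2425·1 = -2.6679; q_2·v_3 = 0.0000·(-3) + (-0.9718)·(-2) + 0.0572·3 + 0.2287·1 = 2.3438.
u_3 = v_3 + 2.6679·q_1 − 2.3438·q_2 = (-3.0000, 0.2778, 0.2778, 1.1111).

u_3 = (-3.0000, 0.2778, 0.2778, 1.1111)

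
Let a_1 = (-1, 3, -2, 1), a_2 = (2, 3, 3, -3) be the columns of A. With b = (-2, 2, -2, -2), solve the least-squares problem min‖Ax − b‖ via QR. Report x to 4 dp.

a_1 = (-1, 3, -2, 1); ‖a_1‖ = 3.8730, so e_1 = (-0.2582, 0.7746, -0.5164, 0.2582).
e_1·a_2 = (-0.2582)·2 + 0.7746·3 + (-0.5164)·3 + 0.2582·(-3) = -0.5164.
u_2 = a_2 + 0.5164·e_1 = (1.8667, 3.4000, 2.7333, -2.8667).
‖u_2‖ = 5.5438, so e_2 = (0.3367, 0.6133, 0.4930, -0.5171).
Qᵀb = (2.5820, 0.6013).
Back-substitute: x_2 = 0.6013/5.5438 = 0.1085.
x_1 = (2.5820 + 0.5164·0.1085)/3.8730 = 0.6811.

x = (0.6811, 0.1085)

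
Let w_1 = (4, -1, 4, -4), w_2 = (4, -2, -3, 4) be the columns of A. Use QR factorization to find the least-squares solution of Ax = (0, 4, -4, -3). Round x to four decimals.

x = (-0.2090, -0.2242)

w_1 = (4, -1, 4, -4); ‖w_1‖ = 7.0000, so q_1 = (0.5714, -0.1429, 0.5714, -0.5714).
q_1·w_2 = 0.5714·4 + (-0.1429)·(-2) + 0.5714·(-3) + (-0.5714)·4 = -1.4286.
u_2 = w_2 + 1.4286·q_1 = (4.8163, -2.2041, -2.1837, 3.1837).
‖u_2‖ = 6.5543, so q_2 = (0.7348, -0.3363, -0.3332, 0.4857).
Qᵀb = (-1.1429, -1.4697).
Back-substitute: x_2 = -1.4697/6.5543 = -0.2242.
x_1 = (-1.1429 + 1.4286·(-0.2242))/7.0000 = -0.2090.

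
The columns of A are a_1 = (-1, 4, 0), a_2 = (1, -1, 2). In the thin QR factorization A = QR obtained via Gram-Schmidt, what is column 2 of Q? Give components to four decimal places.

a_1 = (-1, 4, 0); ‖a_1‖ = 4.1231, so q_1 = (-0.2425, 0.9701, 0.0000).
q_1·a_2 = (-0.2425)·1 + 0.9701·(-1) + 0.0000·2 = -1.2127.
u_2 = a_2 + 1.2127·q_1 = (0.7059, 0.1765, 2.0000).
‖u_2‖ = 2.1282, so q_2 = (0.3317, 0.0829, 0.9397).

q_2 = (0.3317, 0.0829, 0.9397)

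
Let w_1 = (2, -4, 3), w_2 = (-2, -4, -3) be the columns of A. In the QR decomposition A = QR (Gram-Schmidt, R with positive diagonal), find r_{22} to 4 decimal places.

e_1 = w_1/‖w_1‖ = (2, -4, 3)/5.3852 = (0.3714, -0.7428, 0.5571).
r_{12} = e_1·w_2 = 0.5571.
u_2 = w_2 − 0.5571·e_1 = (-2.2069, -3.5862, -3.3103).
r_{22} = ‖u_2‖ = 5.3563.

r_{22} = 5.3563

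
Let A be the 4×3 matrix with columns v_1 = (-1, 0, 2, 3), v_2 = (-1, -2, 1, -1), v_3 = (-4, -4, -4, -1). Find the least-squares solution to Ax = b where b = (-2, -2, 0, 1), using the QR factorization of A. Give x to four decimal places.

v_1 = (-1, 0, 2, 3); ‖v_1‖ = 3.7417, so e_1 = (-0.2673, 0.0000, 0.5345, 0.8018).
e_1·v_2 = (-0.2673)·(-1) + 0.0000·(-2) + 0.5345·1 + 0.8018·(-1) = 0.0000.
u_2 = v_2 + 0.0000·e_1 = (-1.0000, -2.0000, 1.0000, -1.0000).
‖u_2‖ = 2.6458, so e_2 = (-0.3780, -0.7559, 0.3780, -0.3780).
e_1·v_3 = (-0.2673)·(-4) + 0.0000·(-4) + 0.5345·(-4) + 0.8018·(-1) = -1.8708; e_2·v_3 = (-0.3780)·(-4) + (-0.7559)·(-4) + 0.3780·(-4) + (-0.3780)·(-1) = 3.4017.
u_3 = v_3 + 1.8708·e_1 − 3.4017·e_2 = (-3.2143, -1.4286, -4.2857, 1.7857).
‖u_3‖ = 5.8248, so e_3 = (-0.5518, -0.2453, -0.7358, 0.3066).
Qᵀb = (1.3363, 1.8898, 1.9007).
Back-substitute: x_3 = 1.9007/5.8248 = 0.3263.
x_2 = (1.8898 − 3.4017·0.3263)/2.6458 = 0.2947.
x_1 = (1.3363 + 0.0000·0.2947 + 1.8708·0.3263)/3.7417 = 0.5203.

x = (0.5203, 0.2947, 0.3263)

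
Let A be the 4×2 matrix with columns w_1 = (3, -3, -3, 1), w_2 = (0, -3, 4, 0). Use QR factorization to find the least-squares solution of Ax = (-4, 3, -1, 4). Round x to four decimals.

w_1 = (3, -3, -3, 1); ‖w_1‖ = 5.2915, so q_1 = (0.5669, -0.5669, -0.5669, 0.1890).
q_1·w_2 = 0.5669·0 + (-0.5669)·(-3) + (-0.5669)·4 + 0.1890·0 = -0.5669.
u_2 = w_2 + 0.5669·q_1 = (0.3214, -3.3214, 3.6786, 0.1071).
‖u_2‖ = 4.9678, so q_2 = (0.0647, -0.6686, 0.7405, 0.0216).
Qᵀb = (-2.6458, -2.9188).
Back-substitute: x_2 = -2.9188/4.9678 = -0.5876.
x_1 = (-2.6458 + 0.5669·(-0.5876))/5.2915 = -0.5630.

x = (-0.5630, -0.5876)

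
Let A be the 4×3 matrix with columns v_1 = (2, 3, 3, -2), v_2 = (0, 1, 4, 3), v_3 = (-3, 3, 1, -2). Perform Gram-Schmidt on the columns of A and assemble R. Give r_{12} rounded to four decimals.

r_{12} = 1.7650

e_1 = v_1/‖v_1‖ = (2, 3, 3, -2)/5.0990 = (0.3922, 0.5883, 0.5883, -0.3922).
r_{12} = e_1·v_2 = 1.7650.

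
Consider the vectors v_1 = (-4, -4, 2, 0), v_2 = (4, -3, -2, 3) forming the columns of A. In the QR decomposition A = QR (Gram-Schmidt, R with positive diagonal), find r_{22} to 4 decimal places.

v_1 = (-4, -4, 2, 0); ‖v_1‖ = 6.0000, so e_1 = (-0.6667, -0.6667, 0.3333, 0.0000).
e_1·v_2 = (-0.6667)·4 + (-0.6667)·(-3) + 0.3333·(-2) + 0.0000·3 = -1.3333.
u_2 = v_2 + 1.3333·e_1 = (3.1111, -3.8889, -1.5556, 3.0000).
r_{22} = ‖u_2‖ = 6.0185.

r_{22} = 6.0185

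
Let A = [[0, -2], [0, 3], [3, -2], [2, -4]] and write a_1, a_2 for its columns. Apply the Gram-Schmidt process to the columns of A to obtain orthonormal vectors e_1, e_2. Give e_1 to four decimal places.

a_1 = (0, 0, 3, 2); ‖a_1‖ = 3.6056, so e_1 = (0.0000, 0.0000, 0.8321, 0.5547).

e_1 = (0.0000, 0.0000, 0.8321, 0.5547)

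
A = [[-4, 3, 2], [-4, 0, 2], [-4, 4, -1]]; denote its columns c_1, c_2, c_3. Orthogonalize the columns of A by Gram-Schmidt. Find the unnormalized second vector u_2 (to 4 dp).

e_1 = c_1/‖c_1‖ = (-4, -4, -4)/6.9282 = (-0.5774, -0.5774, -0.5774).
r_{12} = e_1·c_2 = -4.0415.
u_2 = c_2 + 4.0415·e_1 = (0.6667, -2.3333, 1.6667).

u_2 = (0.6667, -2.3333, 1.6667)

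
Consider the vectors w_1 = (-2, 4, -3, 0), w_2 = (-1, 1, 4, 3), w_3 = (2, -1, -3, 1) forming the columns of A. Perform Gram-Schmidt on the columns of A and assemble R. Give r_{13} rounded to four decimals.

w_1 = (-2, 4, -3, 0); ‖w_1‖ = 5.3852, so e_1 = (-0.3714, 0.7428, -0.5571, 0.0000).
r_{13} = e_1·w_3 = 0.1857.

r_{13} = 0.1857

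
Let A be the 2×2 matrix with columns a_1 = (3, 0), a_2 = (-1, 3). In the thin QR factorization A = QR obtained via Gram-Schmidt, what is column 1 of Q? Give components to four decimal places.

a_1 = (3, 0); ‖a_1‖ = 3.0000, so e_1 = (1.0000, 0.0000).

e_1 = (1.0000, 0.0000)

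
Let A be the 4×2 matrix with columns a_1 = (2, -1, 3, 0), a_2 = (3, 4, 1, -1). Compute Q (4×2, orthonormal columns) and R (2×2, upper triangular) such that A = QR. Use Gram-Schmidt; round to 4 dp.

a_1 = (2, -1, 3, 0); ‖a_1‖ = 3.7417, so q_1 = (0.5345, -0.2673, 0.8018, 0.0000).
q_1·a_2 = 0.5345·3 + (-0.2673)·4 + 0.8018·1 + 0.0000·(-1) = 1.3363.
u_2 = a_2 − 1.3363·q_1 = (2.2857, 4.3571, -0.0714, -1.0000).
‖u_2‖ = 5.0214, so q_2 = (0.4552, 0.8677, -0.0142, -0.1991).

Q = [[0.5345, 0.4552], [-0.2673, 0.8677], [0.8018, -0.0142], [0.0000, -0.1991]], R = [[3.7417, 1.3363], [0.0000, 5.0214]]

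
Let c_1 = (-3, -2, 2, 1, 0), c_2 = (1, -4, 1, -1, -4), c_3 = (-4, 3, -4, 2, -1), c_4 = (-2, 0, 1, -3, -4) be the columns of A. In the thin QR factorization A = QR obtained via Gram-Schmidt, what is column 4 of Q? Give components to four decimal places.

q_4 = (-0.3082, 0.4454, 0.3446, -0.7230, -0.2555)

c_1 = (-3, -2, 2, 1, 0); ‖c_1‖ = 4.2426, so q_1 = (-0.7071, -0.4714, 0.4714, 0.2357, 0.0000).
q_1·c_2 = (-0.7071)·1 + (-0.4714)·(-4) + 0.4714·1 + 0.2357·(-1) + 0.0000·(-4) = 1.4142.
u_2 = c_2 − 1.4142·q_1 = (2.0000, -3.3333, 0.3333, -1.3333, -4.0000).
‖u_2‖ = 5.7446, so q_2 = (0.3482, -0.5803, 0.0580, -0.2321, -0.6963).
q_1·c_3 = (-0.7071)·(-4) + (-0.4714)·3 + 0.4714·(-4) + 0.2357·2 + 0.0000·(-1) = 0.0000; q_2·c_3 = 0.3482·(-4) + (-0.5803)·3 + 0.0580·(-4) + (-0.2321)·2 + (-0.6963)·(-1) = -3.1334.
u_3 = c_3 + 0.0000·q_1 + 3.1334·q_2 = (-2.9091, 1.1818, -3.8182, 1.2727, -3.1818).
‖u_3‖ = 6.0151, so q_3 = (-0.4836, 0.1965, -0.6348, 0.2116, -0.5290).
q_1·c_4 = (-0.7071)·(-2) + (-0.4714)·0 + 0.4714·1 + 0.2357·(-3) + 0.0000·(-4) = 1.1785; q_2·c_4 = 0.3482·(-2) + (-0.5803)·0 + 0.0580·1 + (-0.2321)·(-3) + (-0.6963)·(-4) = 2.8433; q_3·c_4 = (-0.4836)·(-2) + 0.1965·0 + (-0.6348)·1 + 0.2116·(-3) + (-0.5290)·(-4) = 1.8136.
u_4 = c_4 − 1.1785·q_1 − 2.8433·q_2 − 1.8136·q_3 = (-1.2795, 1.8491, 1.4307, -3.0016, -1.0609).
‖u_4‖ = 4.1518, so q_4 = (-0.3082, 0.4454, 0.3446, -0.7230, -0.2555).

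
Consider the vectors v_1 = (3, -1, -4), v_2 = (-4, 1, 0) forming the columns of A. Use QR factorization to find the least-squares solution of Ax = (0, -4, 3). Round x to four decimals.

x = (-0.6886, -0.7619)

e_1 = v_1/‖v_1‖ = (3, -1, -4)/5.0990 = (0.5883, -0.1961, -0.7845).
r_{12} = e_1·v_2 = -2.5495.
u_2 = v_2 + 2.5495·e_1 = (-2.5000, 0.5000, -2.0000).
‖u_2‖ = 3.2404, so e_2 = (-0.7715, 0.1543, -0.6172).
Qᵀb = (-1.5689, -2.4689).
Back-substitute: x_2 = -2.4689/3.2404 = -0.7619.
x_1 = (-1.5689 + 2.5495·(-0.7619))/5.0990 = -0.6886.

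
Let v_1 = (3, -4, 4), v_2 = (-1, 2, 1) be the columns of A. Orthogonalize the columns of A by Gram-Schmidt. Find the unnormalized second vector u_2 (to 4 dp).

e_1 = v_1/‖v_1‖ = (3, -4, 4)/6.4031 = (0.4685, -0.6247, 0.6247).
r_{12} = e_1·v_2 = -1.0932.
u_2 = v_2 + 1.0932·e_1 = (-0.4878, 1.3171, 1.6829).

u_2 = (-0.4878, 1.3171, 1.6829)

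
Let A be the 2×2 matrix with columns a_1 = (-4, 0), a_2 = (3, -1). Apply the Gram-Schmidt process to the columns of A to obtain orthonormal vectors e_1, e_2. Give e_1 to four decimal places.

e_1 = (-1.0000, 0.0000)

a_1 = (-4, 0); ‖a_1‖ = 4.0000, so e_1 = (-1.0000, 0.0000).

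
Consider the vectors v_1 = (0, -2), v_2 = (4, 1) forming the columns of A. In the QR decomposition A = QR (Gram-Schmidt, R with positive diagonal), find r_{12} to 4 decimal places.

r_{12} = -1.0000

v_1 = (0, -2); ‖v_1‖ = 2.0000, so e_1 = (0.0000, -1.0000).
r_{12} = e_1·v_2 = -1.0000.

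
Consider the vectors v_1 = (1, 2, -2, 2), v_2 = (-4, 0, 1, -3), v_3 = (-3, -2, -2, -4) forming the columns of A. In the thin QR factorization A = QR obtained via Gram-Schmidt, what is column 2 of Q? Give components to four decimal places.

v_1 = (1, 2, -2, 2); ‖v_1‖ = 3.6056, so q_1 = (0.2774, 0.5547, -0.5547, 0.5547).
q_1·v_2 = 0.2774·(-4) + 0.5547·0 + (-0.5547)·1 + 0.5547·(-3) = -3.3282.
u_2 = v_2 + 3.3282·q_1 = (-3.0769, 1.8462, -0.8462, -1.1538).
‖u_2‖ = 3.8630, so q_2 = (-0.7965, 0.4779, -0.2190, -0.2987).

q_2 = (-0.7965, 0.4779, -0.2190, -0.2987)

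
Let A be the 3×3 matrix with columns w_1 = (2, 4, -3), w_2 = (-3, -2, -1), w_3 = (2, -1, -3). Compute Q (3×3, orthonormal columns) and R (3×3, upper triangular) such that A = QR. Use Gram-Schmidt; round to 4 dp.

Q = [[0.3714, -0.7150, 0.5923], [0.7428, -0.1540, -0.6516], [-0.5571, -0.6820, -0.4739]], R = [[5.3852, -2.0426, 1.6713], [0.0000, 3.1349, 0.7700], [0.0000, 0.0000, 3.2579]]

w_1 = (2, 4, -3); ‖w_1‖ = 5.3852, so e_1 = (0.3714, 0.7428, -0.5571).
e_1·w_2 = 0.3714·(-3) + 0.7428·(-2) + (-0.5571)·(-1) = -2.0426.
u_2 = w_2 + 2.0426·e_1 = (-2.2414, -0.4828, -2.1379).
‖u_2‖ = 3.1349, so e_2 = (-0.7150, -0.1540, -0.6820).
e_1·w_3 = 0.3714·2 + 0.7428·(-1) + (-0.5571)·(-3) = 1.6713; e_2·w_3 = (-0.7150)·2 + (-0.1540)·(-1) + (-0.6820)·(-3) = 0.7700.
u_3 = w_3 − 1.6713·e_1 − 0.7700·e_2 = (1.9298, -2.1228, -1.5439).
‖u_3‖ = 3.2579, so e_3 = (0.5923, -0.6516, -0.4739).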